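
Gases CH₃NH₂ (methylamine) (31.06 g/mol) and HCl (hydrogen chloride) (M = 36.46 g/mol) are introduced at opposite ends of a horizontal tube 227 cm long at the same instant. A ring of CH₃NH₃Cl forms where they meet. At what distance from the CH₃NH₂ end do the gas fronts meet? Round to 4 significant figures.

Distances travelled in equal time are proportional to diffusion rates, so d_CH₃NH₂/d_HCl = √(M_HCl/M_CH₃NH₂) = √(36.46/31.06) = 1.083.
With d_CH₃NH₂ + d_HCl = 227 cm, d_HCl = 227/(1 + 1.083) = 109.0 cm.
d_CH₃NH₂ = 227 − 109.0 = 118.0 cm.

118.0 cm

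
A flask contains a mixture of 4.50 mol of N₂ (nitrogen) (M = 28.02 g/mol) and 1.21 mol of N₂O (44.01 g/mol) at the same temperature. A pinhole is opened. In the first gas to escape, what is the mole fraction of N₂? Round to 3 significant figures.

Rate_i ∝ x_i/√M_i (Graham's law weighted by mole fraction), so the effusate composition follows n_i/√M_i.
x_N₂(eff) = (n_N₂/√M_N₂) / (n_N₂/√M_N₂ + n_N₂O/√M_N₂O)
= (4.50/√28.02) / (4.50/√28.02 + 1.21/√44.01) = 0.8501/(0.8501 + 0.1824) = 0.823.

0.823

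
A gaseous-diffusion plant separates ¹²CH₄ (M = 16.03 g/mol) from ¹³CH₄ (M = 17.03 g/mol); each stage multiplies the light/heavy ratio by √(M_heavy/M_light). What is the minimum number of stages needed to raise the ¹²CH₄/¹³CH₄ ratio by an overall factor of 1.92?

Single-stage factor α = √(17.03/16.03), so ln α = ½ ln(1.06238) = 0.03026.
Need α^N ≥ 1.92 ⇒ N ≥ ln(1.92) / ln α = 0.6523 / 0.03026 = 21.56.
So at least 22 stages are needed.

22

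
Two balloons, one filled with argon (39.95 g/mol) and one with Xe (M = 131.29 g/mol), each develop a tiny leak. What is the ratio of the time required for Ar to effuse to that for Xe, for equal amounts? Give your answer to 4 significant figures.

0.5516

By Graham's law, t_Ar/t_Xe = √(M_Ar/M_Xe) = √(39.95/131.29) = √0.3043 = 0.5516.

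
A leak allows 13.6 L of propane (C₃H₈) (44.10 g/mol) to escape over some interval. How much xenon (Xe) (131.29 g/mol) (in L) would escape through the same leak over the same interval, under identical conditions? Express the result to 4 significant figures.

Using Graham's law: rate_Xe/rate_C₃H₈ = √(M_C₃H₈/M_Xe) = √(44.10/131.29) = √0.3359 = 0.5796.
So the volume for Xe is 13.6 × 0.5796 = 7.882 L.

7.882 L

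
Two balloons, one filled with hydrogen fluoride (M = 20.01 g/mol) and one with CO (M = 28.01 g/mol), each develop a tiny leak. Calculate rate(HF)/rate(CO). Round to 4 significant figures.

By Graham's law, rate_HF/rate_CO = √(M_CO/M_HF) = √(28.01/20.01) = √1.400 = 1.183.

1.183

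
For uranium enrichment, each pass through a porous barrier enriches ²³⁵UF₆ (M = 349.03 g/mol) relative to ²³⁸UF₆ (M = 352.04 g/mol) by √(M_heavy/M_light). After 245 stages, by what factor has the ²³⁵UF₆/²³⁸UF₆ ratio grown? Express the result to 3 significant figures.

After 245 stages the ratio has grown by (√(352.04/349.03))^245 = (352.04/349.03)^(245/2).
= 1.00862^(245/2) = 2.86.

2.86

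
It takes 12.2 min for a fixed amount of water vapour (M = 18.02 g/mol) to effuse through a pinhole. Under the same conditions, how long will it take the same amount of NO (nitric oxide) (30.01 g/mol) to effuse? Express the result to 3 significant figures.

Graham's law gives t_NO/t_H₂O = √(M_NO/M_H₂O) = √(30.01/18.02) = √1.665 = 1.290.
So the time for NO is 12.2 × 1.290 = 15.7 min.

15.7 min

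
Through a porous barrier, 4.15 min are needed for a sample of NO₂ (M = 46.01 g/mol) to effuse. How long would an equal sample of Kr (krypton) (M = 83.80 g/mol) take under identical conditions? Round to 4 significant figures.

5.601 min

Using Graham's law: t_Kr/t_NO₂ = √(M_Kr/M_NO₂) = √(83.80/46.01) = √1.821 = 1.350.
So the time for Kr is 4.15 × 1.350 = 5.601 min.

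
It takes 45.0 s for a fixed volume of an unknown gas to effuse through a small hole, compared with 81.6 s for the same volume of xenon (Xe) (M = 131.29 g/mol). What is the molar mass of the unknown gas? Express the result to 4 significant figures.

Graham's law gives t_X/t_Xe = √(M_X/M_Xe).
45.0/81.6 = 0.5515 = √(M_X/131.29)
M_X = 131.29 × 0.5515² = 131.29 × 0.3041 = 39.93 g/mol

39.93 g/mol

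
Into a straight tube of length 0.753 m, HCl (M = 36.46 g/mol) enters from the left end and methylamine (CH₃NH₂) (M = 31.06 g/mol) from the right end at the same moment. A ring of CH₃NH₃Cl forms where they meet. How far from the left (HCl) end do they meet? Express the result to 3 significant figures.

0.361 m

Graham's law gives d_HCl/d_CH₃NH₂ = rate_HCl/rate_CH₃NH₂ = √(M_CH₃NH₂/M_HCl) = √(31.06/36.46) = 0.9230.
With d_HCl + d_CH₃NH₂ = 0.753 m, d_CH₃NH₂ = 0.753/(1 + 0.9230) = 0.3916 m.
d_HCl = 0.753 − 0.3916 = 0.361 m.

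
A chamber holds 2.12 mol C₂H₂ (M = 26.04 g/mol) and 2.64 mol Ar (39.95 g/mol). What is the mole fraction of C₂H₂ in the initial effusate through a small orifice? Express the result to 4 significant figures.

The effusion rate of species i is ∝ p_i/√M_i ∝ n_i/√M_i.
Mole fraction of C₂H₂ in the effusate = (n_C₂H₂/√M_C₂H₂) / (n_C₂H₂/√M_C₂H₂ + n_Ar/√M_Ar)
= (2.12/√26.04) / (2.12/√26.04 + 2.64/√39.95) = 0.4154/(0.4154 + 0.4177) = 0.4987.

0.4987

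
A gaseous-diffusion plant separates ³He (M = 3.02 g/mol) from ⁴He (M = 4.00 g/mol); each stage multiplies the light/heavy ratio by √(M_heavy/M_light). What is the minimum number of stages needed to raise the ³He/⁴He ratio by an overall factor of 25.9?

24

Single-stage factor α = √(4.00/3.02), so ln α = ½ ln(1.32450) = 0.1405.
Need α^N ≥ 25.9 ⇒ N ≥ ln(25.9) / ln α = 3.254 / 0.1405 = 23.16.
So at least 24 stages are needed.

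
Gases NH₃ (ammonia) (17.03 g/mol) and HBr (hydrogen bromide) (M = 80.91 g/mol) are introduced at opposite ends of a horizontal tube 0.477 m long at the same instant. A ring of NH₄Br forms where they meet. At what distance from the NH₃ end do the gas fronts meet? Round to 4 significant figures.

0.3270 m

The fronts meet when d_NH₃ + d_HBr = L with d_NH₃/d_HBr = √(M_HBr/M_NH₃) (Graham's law). Here √(M_HBr/M_NH₃) = √(80.91/17.03) = 2.180.
With d_NH₃ + d_HBr = 0.477 m, d_HBr = 0.477/(1 + 2.180) = 0.1500 m.
d_NH₃ = 0.477 − 0.1500 = 0.3270 m.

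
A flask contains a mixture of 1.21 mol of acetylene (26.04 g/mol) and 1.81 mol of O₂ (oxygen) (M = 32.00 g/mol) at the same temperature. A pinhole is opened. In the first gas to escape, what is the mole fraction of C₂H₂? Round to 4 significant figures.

Each component's effusion rate ∝ (its partial pressure)·(1/√M) ∝ n_i/√M_i.
x_C₂H₂(eff) = (n_C₂H₂/√M_C₂H₂) / (n_C₂H₂/√M_C₂H₂ + n_O₂/√M_O₂)
= (1.21/√26.04) / (1.21/√26.04 + 1.81/√32.00) = 0.2371/(0.2371 + 0.3200) = 0.4256.

0.4256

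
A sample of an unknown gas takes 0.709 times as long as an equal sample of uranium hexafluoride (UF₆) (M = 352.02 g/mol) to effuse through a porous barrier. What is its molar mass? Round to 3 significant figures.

Graham's law gives t_X/t_UF₆ = √(M_X/M_UF₆).
0.709 = √(M_X/352.02)
M_X = 352.02 × 0.709² = 352.02 × 0.5027 = 177 g/mol

177 g/mol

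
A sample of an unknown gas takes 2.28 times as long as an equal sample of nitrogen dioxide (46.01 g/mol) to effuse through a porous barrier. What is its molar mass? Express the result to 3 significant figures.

Since effusion rate ∝ 1/√M, t_X/t_NO₂ = √(M_X/M_NO₂).
2.28 = √(M_X/46.01)
M_X = 46.01 × 2.28² = 46.01 × 5.198 = 239 g/mol

239 g/mol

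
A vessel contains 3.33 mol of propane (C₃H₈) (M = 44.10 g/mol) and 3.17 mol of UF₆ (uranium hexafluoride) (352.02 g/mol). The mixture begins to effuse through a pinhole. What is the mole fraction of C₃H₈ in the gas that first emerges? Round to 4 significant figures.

0.7480

Effusion rate of each component ∝ n_i/√M_i (partial pressure × 1/√M).
So x_C₃H₈ in the escaping gas = (n_C₃H₈/√M_C₃H₈) / Σ(n_i/√M_i)
= (3.33/√44.10) / (3.33/√44.10 + 3.17/√352.02) = 0.5014/(0.5014 + 0.1690) = 0.7480.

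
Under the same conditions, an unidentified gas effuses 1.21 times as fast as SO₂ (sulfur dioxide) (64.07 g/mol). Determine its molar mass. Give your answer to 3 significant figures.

Since effusion rate ∝ 1/√M, rate_X/rate_SO₂ = √(M_SO₂/M_X).
1.21 = √(64.07/M_X)
M_X = 64.07 / 1.21² = 64.07 / 1.464 = 43.8 g/mol

43.8 g/mol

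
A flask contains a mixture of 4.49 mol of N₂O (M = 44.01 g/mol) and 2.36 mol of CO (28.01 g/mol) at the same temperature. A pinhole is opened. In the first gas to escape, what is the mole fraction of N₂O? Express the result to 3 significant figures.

The effusion rate of species i is ∝ p_i/√M_i ∝ n_i/√M_i.
x_N₂O(eff) = (n_N₂O/√M_N₂O) / (n_N₂O/√M_N₂O + n_CO/√M_CO)
= (4.49/√44.01) / (4.49/√44.01 + 2.36/√28.01) = 0.6768/(0.6768 + 0.4459) = 0.603.

0.603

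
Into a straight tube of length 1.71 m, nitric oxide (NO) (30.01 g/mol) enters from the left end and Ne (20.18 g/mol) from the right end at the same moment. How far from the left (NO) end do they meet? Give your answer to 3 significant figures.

Graham's law gives d_NO/d_Ne = rate_NO/rate_Ne = √(M_Ne/M_NO) = √(20.18/30.01) = 0.8200.
With d_NO + d_Ne = 1.71 m, d_Ne = 1.71/(1 + 0.8200) = 0.9395 m.
d_NO = 1.71 − 0.9395 = 0.770 m.

0.770 m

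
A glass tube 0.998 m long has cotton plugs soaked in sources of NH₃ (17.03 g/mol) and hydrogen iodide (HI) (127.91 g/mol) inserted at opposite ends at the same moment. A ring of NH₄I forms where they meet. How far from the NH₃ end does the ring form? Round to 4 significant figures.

Distances travelled in equal time are proportional to diffusion rates, so d_NH₃/d_HI = √(M_HI/M_NH₃) = √(127.91/17.03) = 2.741.
With d_NH₃ + d_HI = 0.998 m, d_HI = 0.998/(1 + 2.741) = 0.2668 m.
d_NH₃ = 0.998 − 0.2668 = 0.7312 m.

0.7312 m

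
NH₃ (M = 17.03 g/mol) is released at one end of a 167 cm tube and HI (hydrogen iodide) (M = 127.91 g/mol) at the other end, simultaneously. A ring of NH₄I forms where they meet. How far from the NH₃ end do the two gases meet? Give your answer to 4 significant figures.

Graham's law gives d_NH₃/d_HI = rate_NH₃/rate_HI = √(M_HI/M_NH₃) = √(127.91/17.03) = 2.741.
With d_NH₃ + d_HI = 167 cm, d_HI = 167/(1 + 2.741) = 44.65 cm.
d_NH₃ = 167 − 44.65 = 122.4 cm.

122.4 cm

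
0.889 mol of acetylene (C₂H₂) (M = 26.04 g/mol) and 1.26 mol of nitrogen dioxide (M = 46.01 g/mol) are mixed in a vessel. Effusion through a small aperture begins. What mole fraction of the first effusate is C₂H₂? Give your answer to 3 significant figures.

Each component's effusion rate ∝ (its partial pressure)·(1/√M) ∝ n_i/√M_i.
Mole fraction of C₂H₂ in the effusate = (n_C₂H₂/√M_C₂H₂) / (n_C₂H₂/√M_C₂H₂ + n_NO₂/√M_NO₂)
= (0.889/√26.04) / (0.889/√26.04 + 1.26/√46.01) = 0.1742/(0.1742 + 0.1858) = 0.484.

0.484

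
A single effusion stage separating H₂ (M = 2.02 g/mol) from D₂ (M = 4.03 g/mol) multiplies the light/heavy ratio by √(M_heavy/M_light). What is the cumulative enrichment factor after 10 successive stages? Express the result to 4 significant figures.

Each stage multiplies the ratio by α = √(4.03/2.02), so after 10 stages the overall factor is α^10 = (4.03/2.02)^(10/2).
= 1.99505^5 = 31.61.

31.61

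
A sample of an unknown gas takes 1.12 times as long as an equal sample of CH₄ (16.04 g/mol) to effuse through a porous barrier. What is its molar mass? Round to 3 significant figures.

20.1 g/mol

From Graham's law, t_X/t_CH₄ = √(M_X/M_CH₄).
1.12 = √(M_X/16.04)
M_X = 16.04 × 1.12² = 16.04 × 1.254 = 20.1 g/mol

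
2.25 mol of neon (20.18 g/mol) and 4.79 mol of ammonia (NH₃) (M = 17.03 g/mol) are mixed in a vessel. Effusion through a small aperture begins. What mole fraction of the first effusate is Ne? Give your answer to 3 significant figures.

0.301

The effusion rate of species i is ∝ p_i/√M_i ∝ n_i/√M_i.
So x_Ne in the escaping gas = (n_Ne/√M_Ne) / Σ(n_i/√M_i)
= (2.25/√20.18) / (2.25/√20.18 + 4.79/√17.03) = 0.5009/(0.5009 + 1.161) = 0.301.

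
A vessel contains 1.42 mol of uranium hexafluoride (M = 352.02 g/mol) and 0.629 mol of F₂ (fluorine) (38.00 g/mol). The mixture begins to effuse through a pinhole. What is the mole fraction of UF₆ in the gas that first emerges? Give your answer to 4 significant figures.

Effusion rate of each component ∝ n_i/√M_i (partial pressure × 1/√M).
So x_UF₆ in the escaping gas = (n_UF₆/√M_UF₆) / Σ(n_i/√M_i)
= (1.42/√352.02) / (1.42/√352.02 + 0.629/√38.00) = 0.07568/(0.07568 + 0.1020) = 0.4259.

0.4259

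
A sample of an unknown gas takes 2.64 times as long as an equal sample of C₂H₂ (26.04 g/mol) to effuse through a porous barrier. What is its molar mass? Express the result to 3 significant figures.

181 g/mol

By Graham's law, t_X/t_C₂H₂ = √(M_X/M_C₂H₂).
2.64 = √(M_X/26.04)
M_X = 26.04 × 2.64² = 26.04 × 6.970 = 181 g/mol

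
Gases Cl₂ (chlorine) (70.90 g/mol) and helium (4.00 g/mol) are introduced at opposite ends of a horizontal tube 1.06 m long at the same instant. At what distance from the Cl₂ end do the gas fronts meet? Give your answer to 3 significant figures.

The fronts meet when d_Cl₂ + d_He = L with d_Cl₂/d_He = √(M_He/M_Cl₂) (Graham's law). Here √(M_He/M_Cl₂) = √(4.00/70.90) = 0.2375.
With d_Cl₂ + d_He = 1.06 m, d_He = 1.06/(1 + 0.2375) = 0.8565 m.
d_Cl₂ = 1.06 − 0.8565 = 0.203 m.

0.203 m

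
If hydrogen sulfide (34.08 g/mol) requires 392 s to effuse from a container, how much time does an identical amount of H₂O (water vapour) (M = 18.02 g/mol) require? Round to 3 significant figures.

285 s

Using Graham's law: t_H₂O/t_H₂S = √(M_H₂O/M_H₂S) = √(18.02/34.08) = √0.5288 = 0.7272.
So the time for H₂O is 392 × 0.7272 = 285 s.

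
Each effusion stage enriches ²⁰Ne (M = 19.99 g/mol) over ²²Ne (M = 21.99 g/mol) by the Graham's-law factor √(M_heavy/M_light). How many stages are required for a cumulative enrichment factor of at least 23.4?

67

Single-stage factor α = √(21.99/19.99), so ln α = ½ ln(1.10005) = 0.04768.
Need α^N ≥ 23.4 ⇒ N ≥ ln(23.4) / ln α = 3.153 / 0.04768 = 66.13.
Rounding up, N = 67 stages.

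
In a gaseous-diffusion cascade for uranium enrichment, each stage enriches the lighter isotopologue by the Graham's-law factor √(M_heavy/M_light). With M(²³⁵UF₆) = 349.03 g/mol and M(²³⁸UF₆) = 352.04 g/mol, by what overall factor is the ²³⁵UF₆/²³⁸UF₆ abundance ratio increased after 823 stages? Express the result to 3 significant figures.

The single-stage factor is √(M_heavy/M_light), so 823 stages give [√(352.04/349.03)]^823 = (352.04/349.03)^(823/2).
= 1.00862^(823/2) = 34.2.

34.2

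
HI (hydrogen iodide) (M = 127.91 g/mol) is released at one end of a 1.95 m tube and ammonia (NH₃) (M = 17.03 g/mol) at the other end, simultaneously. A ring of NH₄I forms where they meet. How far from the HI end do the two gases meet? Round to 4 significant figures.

0.5213 m

Graham's law gives d_HI/d_NH₃ = rate_HI/rate_NH₃ = √(M_NH₃/M_HI) = √(17.03/127.91) = 0.3649.
With d_HI + d_NH₃ = 1.95 m, d_NH₃ = 1.95/(1 + 0.3649) = 1.429 m.
d_HI = 1.95 − 1.429 = 0.5213 m.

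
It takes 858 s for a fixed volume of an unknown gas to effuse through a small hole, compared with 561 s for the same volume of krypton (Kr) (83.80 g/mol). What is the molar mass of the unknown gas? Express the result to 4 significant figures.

Graham's law gives t_X/t_Kr = √(M_X/M_Kr).
858/561 = 1.529 = √(M_X/83.80)
M_X = 83.80 × 1.529² = 83.80 × 2.339 = 196.0 g/mol

196.0 g/mol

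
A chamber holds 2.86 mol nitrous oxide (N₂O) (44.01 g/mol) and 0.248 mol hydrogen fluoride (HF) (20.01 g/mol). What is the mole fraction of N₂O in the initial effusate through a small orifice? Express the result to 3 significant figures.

0.886

Effusion rate of each component ∝ n_i/√M_i (partial pressure × 1/√M).
Mole fraction of N₂O in the effusate = (n_N₂O/√M_N₂O) / (n_N₂O/√M_N₂O + n_HF/√M_HF)
= (2.86/√44.01) / (2.86/√44.01 + 0.248/√20.01) = 0.4311/(0.4311 + 0.05544) = 0.886.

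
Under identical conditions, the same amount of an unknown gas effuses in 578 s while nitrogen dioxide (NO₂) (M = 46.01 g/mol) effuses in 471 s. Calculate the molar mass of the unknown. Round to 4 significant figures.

69.29 g/mol

Graham's law gives t_X/t_NO₂ = √(M_X/M_NO₂).
578/471 = 1.227 = √(M_X/46.01)
M_X = 46.01 × 1.227² = 46.01 × 1.506 = 69.29 g/mol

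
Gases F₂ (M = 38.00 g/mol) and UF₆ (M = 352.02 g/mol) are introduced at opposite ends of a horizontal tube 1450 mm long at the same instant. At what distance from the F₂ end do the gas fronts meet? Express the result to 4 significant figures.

The fronts meet when d_F₂ + d_UF₆ = L with d_F₂/d_UF₆ = √(M_UF₆/M_F₂) (Graham's law). Here √(M_UF₆/M_F₂) = √(352.02/38.00) = 3.044.
With d_F₂ + d_UF₆ = 1450 mm, d_UF₆ = 1450/(1 + 3.044) = 358.6 mm.
d_F₂ = 1450 − 358.6 = 1091 mm.

1091 mm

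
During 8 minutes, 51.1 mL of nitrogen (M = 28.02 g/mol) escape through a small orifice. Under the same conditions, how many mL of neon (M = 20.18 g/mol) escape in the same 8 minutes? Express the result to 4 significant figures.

60.21 mL

By Graham's law, rate_Ne/rate_N₂ = √(M_N₂/M_Ne) = √(28.02/20.18) = √1.389 = 1.178.
So the volume for Ne is 51.1 × 1.178 = 60.21 mL.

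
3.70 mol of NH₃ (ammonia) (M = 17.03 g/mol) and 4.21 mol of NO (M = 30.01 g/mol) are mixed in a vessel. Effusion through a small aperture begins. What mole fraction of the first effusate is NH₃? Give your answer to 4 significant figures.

Each component's effusion rate ∝ (its partial pressure)·(1/√M) ∝ n_i/√M_i.
x_NH₃(eff) = (n_NH₃/√M_NH₃) / (n_NH₃/√M_NH₃ + n_NO/√M_NO)
= (3.70/√17.03) / (3.70/√17.03 + 4.21/√30.01) = 0.8966/(0.8966 + 0.7685) = 0.5385.

0.5385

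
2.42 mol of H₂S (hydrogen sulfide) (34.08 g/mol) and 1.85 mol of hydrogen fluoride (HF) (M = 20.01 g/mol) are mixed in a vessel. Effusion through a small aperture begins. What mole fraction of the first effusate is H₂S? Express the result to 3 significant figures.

The effusion rate of species i is ∝ p_i/√M_i ∝ n_i/√M_i.
Mole fraction of H₂S in the effusate = (n_H₂S/√M_H₂S) / (n_H₂S/√M_H₂S + n_HF/√M_HF)
= (2.42/√34.08) / (2.42/√34.08 + 1.85/√20.01) = 0.4145/(0.4145 + 0.4136) = 0.501.

0.501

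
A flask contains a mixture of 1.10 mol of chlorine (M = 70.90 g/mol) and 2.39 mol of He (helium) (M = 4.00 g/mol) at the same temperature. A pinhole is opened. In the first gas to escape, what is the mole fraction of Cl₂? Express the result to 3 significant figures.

0.0985

The effusion rate of species i is ∝ p_i/√M_i ∝ n_i/√M_i.
x_Cl₂(eff) = (n_Cl₂/√M_Cl₂) / (n_Cl₂/√M_Cl₂ + n_He/√M_He)
= (1.10/√70.90) / (1.10/√70.90 + 2.39/√4.00) = 0.1306/(0.1306 + 1.195) = 0.0985.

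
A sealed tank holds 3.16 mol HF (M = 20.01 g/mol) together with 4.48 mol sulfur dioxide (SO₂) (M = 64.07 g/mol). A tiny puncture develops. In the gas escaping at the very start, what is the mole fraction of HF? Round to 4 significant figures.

0.5579

Each component's effusion rate ∝ (its partial pressure)·(1/√M) ∝ n_i/√M_i.
Mole fraction of HF in the effusate = (n_HF/√M_HF) / (n_HF/√M_HF + n_SO₂/√M_SO₂)
= (3.16/√20.01) / (3.16/√20.01 + 4.48/√64.07) = 0.7064/(0.7064 + 0.5597) = 0.5579.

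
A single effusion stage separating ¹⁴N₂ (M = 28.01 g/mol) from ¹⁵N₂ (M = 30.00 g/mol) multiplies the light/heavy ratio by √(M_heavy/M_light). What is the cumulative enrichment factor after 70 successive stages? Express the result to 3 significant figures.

11.0

After 70 stages the ratio has grown by (√(30.00/28.01))^70 = (30.00/28.01)^(70/2).
= 1.07105^35 = 11.0.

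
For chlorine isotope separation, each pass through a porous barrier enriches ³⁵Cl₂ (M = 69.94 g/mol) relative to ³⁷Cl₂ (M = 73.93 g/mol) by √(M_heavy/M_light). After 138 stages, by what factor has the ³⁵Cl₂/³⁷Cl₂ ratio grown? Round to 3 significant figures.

Overall factor = α^138 with α = √(73.93/69.94), i.e. (73.93/69.94)^(138/2).
= 1.05705^69 = 46.0.

46.0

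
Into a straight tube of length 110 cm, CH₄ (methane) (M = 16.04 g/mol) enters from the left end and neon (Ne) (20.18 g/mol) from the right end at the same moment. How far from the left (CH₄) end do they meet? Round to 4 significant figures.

58.15 cm

In equal time, each gas travels a distance ∝ its rate ∝ 1/√M, so d_CH₄/d_Ne = √(M_Ne/M_CH₄) = √(20.18/16.04) = 1.122.
With d_CH₄ + d_Ne = 110 cm, d_Ne = 110/(1 + 1.122) = 51.85 cm.
d_CH₄ = 110 − 51.85 = 58.15 cm.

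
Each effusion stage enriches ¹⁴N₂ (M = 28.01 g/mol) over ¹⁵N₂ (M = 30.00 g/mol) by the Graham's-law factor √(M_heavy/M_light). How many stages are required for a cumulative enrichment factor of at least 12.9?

Per stage α = (30.00/28.01)^(1/2) = 1.07105^0.5, giving ln α = 0.03432.
Need α^N ≥ 12.9 ⇒ N ≥ ln(12.9) / ln α = 2.557 / 0.03432 = 74.52.
Rounding up, N = 75 stages.

75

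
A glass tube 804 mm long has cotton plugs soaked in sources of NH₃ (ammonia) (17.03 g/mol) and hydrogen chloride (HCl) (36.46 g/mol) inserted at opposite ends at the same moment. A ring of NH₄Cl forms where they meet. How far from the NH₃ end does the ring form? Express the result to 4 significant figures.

477.6 mm

In equal time, each gas travels a distance ∝ its rate ∝ 1/√M, so d_NH₃/d_HCl = √(M_HCl/M_NH₃) = √(36.46/17.03) = 1.463.
With d_NH₃ + d_HCl = 804 mm, d_HCl = 804/(1 + 1.463) = 326.4 mm.
d_NH₃ = 804 − 326.4 = 477.6 mm.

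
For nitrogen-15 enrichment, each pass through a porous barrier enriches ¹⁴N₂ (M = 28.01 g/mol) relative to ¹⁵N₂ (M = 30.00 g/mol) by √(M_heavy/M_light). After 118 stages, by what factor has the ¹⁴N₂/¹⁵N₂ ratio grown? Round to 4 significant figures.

57.37

Each stage multiplies the ratio by α = √(30.00/28.01), so after 118 stages the overall factor is α^118 = (30.00/28.01)^(118/2).
= 1.07105^59 = 57.37.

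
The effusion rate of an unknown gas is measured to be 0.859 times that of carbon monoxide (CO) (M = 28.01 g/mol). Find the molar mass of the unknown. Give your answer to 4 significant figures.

From Graham's law, rate_X/rate_CO = √(M_CO/M_X).
0.859 = √(28.01/M_X)
M_X = 28.01 / 0.859² = 28.01 / 0.7379 = 37.96 g/mol

37.96 g/mol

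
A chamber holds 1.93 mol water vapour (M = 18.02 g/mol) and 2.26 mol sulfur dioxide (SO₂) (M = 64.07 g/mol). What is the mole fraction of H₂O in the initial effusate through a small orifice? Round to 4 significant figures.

Effusion rate of each component ∝ n_i/√M_i (partial pressure × 1/√M).
So x_H₂O in the escaping gas = (n_H₂O/√M_H₂O) / Σ(n_i/√M_i)
= (1.93/√18.02) / (1.93/√18.02 + 2.26/√64.07) = 0.4547/(0.4547 + 0.2823) = 0.6169.

0.6169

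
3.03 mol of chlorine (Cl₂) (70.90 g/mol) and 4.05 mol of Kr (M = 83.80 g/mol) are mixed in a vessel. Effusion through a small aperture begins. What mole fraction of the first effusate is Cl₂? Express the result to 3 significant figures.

The effusion rate of species i is ∝ p_i/√M_i ∝ n_i/√M_i.
Mole fraction of Cl₂ in the effusate = (n_Cl₂/√M_Cl₂) / (n_Cl₂/√M_Cl₂ + n_Kr/√M_Kr)
= (3.03/√70.90) / (3.03/√70.90 + 4.05/√83.80) = 0.3598/(0.3598 + 0.4424) = 0.449.

0.449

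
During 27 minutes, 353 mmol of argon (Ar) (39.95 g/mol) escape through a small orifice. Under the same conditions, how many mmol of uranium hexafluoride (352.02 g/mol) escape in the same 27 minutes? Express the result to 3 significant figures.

By Graham's law, rate_UF₆/rate_Ar = √(M_Ar/M_UF₆) = √(39.95/352.02) = √0.1135 = 0.3369.
So the amount for UF₆ is 353 × 0.3369 = 119 mmol.

119 mmol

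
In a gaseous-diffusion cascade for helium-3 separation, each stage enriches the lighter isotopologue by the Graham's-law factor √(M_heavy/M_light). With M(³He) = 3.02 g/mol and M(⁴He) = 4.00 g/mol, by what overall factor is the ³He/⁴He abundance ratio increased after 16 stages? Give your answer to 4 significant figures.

After 16 stages the ratio has grown by (√(4.00/3.02))^16 = (4.00/3.02)^(16/2).
= 1.32450^8 = 9.472.

9.472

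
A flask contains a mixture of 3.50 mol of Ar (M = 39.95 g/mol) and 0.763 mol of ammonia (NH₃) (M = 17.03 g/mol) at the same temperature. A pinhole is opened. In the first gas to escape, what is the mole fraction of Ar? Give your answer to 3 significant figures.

Effusion rate of each component ∝ n_i/√M_i (partial pressure × 1/√M).
x_Ar(eff) = (n_Ar/√M_Ar) / (n_Ar/√M_Ar + n_NH₃/√M_NH₃)
= (3.50/√39.95) / (3.50/√39.95 + 0.763/√17.03) = 0.5537/(0.5537 + 0.1849) = 0.750.

0.750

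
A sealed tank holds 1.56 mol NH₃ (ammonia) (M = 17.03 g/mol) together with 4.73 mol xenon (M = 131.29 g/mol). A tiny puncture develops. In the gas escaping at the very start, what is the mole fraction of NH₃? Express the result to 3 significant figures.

Rate_i ∝ x_i/√M_i (Graham's law weighted by mole fraction), so the effusate composition follows n_i/√M_i.
Mole fraction of NH₃ in the effusate = (n_NH₃/√M_NH₃) / (n_NH₃/√M_NH₃ + n_Xe/√M_Xe)
= (1.56/√17.03) / (1.56/√17.03 + 4.73/√131.29) = 0.3780/(0.3780 + 0.4128) = 0.478.

0.478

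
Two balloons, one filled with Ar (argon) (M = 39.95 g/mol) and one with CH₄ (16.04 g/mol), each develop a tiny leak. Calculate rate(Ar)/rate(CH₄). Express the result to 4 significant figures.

Graham's law gives rate_Ar/rate_CH₄ = √(M_CH₄/M_Ar) = √(16.04/39.95) = √0.4015 = 0.6336.

0.6336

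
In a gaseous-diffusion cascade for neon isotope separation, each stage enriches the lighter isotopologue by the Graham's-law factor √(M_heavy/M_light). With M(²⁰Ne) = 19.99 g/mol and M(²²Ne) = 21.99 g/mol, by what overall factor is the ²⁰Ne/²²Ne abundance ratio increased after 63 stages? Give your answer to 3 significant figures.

After 63 stages the ratio has grown by (√(21.99/19.99))^63 = (21.99/19.99)^(63/2).
= 1.10005^(63/2) = 20.2.

20.2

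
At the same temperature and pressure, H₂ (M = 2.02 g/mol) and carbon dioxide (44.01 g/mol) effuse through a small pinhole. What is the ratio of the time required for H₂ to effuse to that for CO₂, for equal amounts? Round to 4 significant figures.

Since effusion rate ∝ 1/√M, t_H₂/t_CO₂ = √(M_H₂/M_CO₂) = √(2.02/44.01) = √0.04590 = 0.2142.

0.2142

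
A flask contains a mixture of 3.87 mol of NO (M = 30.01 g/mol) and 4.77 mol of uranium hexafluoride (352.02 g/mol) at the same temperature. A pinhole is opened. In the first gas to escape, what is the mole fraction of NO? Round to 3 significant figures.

0.735

The effusion rate of species i is ∝ p_i/√M_i ∝ n_i/√M_i.
Mole fraction of NO in the effusate = (n_NO/√M_NO) / (n_NO/√M_NO + n_UF₆/√M_UF₆)
= (3.87/√30.01) / (3.87/√30.01 + 4.77/√352.02) = 0.7064/(0.7064 + 0.2542) = 0.735.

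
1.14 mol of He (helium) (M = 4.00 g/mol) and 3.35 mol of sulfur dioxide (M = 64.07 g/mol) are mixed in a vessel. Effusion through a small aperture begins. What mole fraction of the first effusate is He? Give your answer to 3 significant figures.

Rate_i ∝ x_i/√M_i (Graham's law weighted by mole fraction), so the effusate composition follows n_i/√M_i.
Mole fraction of He in the effusate = (n_He/√M_He) / (n_He/√M_He + n_SO₂/√M_SO₂)
= (1.14/√4.00) / (1.14/√4.00 + 3.35/√64.07) = 0.5700/(0.5700 + 0.4185) = 0.577.

0.577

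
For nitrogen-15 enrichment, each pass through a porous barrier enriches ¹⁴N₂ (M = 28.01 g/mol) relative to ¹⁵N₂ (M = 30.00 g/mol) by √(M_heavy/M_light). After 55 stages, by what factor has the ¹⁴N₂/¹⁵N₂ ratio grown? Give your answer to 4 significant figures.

6.603

Overall factor = α^55 with α = √(30.00/28.01), i.e. (30.00/28.01)^(55/2).
= 1.07105^(55/2) = 6.603.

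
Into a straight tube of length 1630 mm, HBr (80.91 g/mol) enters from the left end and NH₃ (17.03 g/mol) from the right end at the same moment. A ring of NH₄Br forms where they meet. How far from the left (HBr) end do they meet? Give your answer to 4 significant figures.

512.6 mm

Distances travelled in equal time are proportional to diffusion rates, so d_HBr/d_NH₃ = √(M_NH₃/M_HBr) = √(17.03/80.91) = 0.4588.
With d_HBr + d_NH₃ = 1630 mm, d_NH₃ = 1630/(1 + 0.4588) = 1117 mm.
d_HBr = 1630 − 1117 = 512.6 mm.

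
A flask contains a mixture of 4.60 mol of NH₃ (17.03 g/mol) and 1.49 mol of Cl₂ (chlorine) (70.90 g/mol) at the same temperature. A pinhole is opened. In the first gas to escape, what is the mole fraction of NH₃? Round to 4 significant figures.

0.8630

Effusion rate of each component ∝ n_i/√M_i (partial pressure × 1/√M).
Mole fraction of NH₃ in the effusate = (n_NH₃/√M_NH₃) / (n_NH₃/√M_NH₃ + n_Cl₂/√M_Cl₂)
= (4.60/√17.03) / (4.60/√17.03 + 1.49/√70.90) = 1.115/(1.115 + 0.1770) = 0.8630.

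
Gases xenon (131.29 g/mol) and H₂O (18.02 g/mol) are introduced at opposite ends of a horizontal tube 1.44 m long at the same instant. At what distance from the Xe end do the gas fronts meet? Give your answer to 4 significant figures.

In equal time, each gas travels a distance ∝ its rate ∝ 1/√M, so d_Xe/d_H₂O = √(M_H₂O/M_Xe) = √(18.02/131.29) = 0.3705.
With d_Xe + d_H₂O = 1.44 m, d_H₂O = 1.44/(1 + 0.3705) = 1.051 m.
d_Xe = 1.44 − 1.051 = 0.3893 m.

0.3893 m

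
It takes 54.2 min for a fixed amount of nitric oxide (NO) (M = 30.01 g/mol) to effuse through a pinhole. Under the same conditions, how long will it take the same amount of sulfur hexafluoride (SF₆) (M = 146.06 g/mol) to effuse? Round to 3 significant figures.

120 min

Since effusion rate ∝ 1/√M, t_SF₆/t_NO = √(M_SF₆/M_NO) = √(146.06/30.01) = √4.867 = 2.206.
So the time for SF₆ is 54.2 × 2.206 = 120 min.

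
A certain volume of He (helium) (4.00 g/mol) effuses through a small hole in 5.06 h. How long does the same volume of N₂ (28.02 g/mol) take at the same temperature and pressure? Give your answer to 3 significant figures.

Graham's law gives t_N₂/t_He = √(M_N₂/M_He) = √(28.02/4.00) = √7.005 = 2.647.
So the time for N₂ is 5.06 × 2.647 = 13.4 h.

13.4 h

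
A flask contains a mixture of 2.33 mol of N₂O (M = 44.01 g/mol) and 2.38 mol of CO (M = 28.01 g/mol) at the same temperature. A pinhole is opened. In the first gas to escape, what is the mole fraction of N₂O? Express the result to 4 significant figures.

0.4385

Rate_i ∝ x_i/√M_i (Graham's law weighted by mole fraction), so the effusate composition follows n_i/√M_i.
Mole fraction of N₂O in the effusate = (n_N₂O/√M_N₂O) / (n_N₂O/√M_N₂O + n_CO/√M_CO)
= (2.33/√44.01) / (2.33/√44.01 + 2.38/√28.01) = 0.3512/(0.3512 + 0.4497) = 0.4385.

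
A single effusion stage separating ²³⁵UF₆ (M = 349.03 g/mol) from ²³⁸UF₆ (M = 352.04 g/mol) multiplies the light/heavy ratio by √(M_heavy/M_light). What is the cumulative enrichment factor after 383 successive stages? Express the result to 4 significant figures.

5.178

Each stage multiplies the ratio by α = √(352.04/349.03), so after 383 stages the overall factor is α^383 = (352.04/349.03)^(383/2).
= 1.00862^(383/2) = 5.178.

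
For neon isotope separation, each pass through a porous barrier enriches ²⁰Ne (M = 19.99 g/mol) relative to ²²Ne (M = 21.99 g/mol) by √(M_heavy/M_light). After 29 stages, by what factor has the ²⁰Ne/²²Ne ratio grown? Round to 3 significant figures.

3.99

Each stage multiplies the ratio by α = √(21.99/19.99), so after 29 stages the overall factor is α^29 = (21.99/19.99)^(29/2).
= 1.10005^(29/2) = 3.99.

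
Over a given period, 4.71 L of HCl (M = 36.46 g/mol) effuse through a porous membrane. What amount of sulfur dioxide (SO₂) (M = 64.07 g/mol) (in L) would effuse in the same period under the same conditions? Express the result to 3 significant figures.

Graham's law gives rate_SO₂/rate_HCl = √(M_HCl/M_SO₂) = √(36.46/64.07) = √0.5691 = 0.7544.
So the volume for SO₂ is 4.71 × 0.7544 = 3.55 L.

3.55 L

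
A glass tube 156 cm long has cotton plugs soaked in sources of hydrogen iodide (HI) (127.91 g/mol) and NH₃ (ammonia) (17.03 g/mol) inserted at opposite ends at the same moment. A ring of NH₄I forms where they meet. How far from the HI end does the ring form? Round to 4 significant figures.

Distances travelled in equal time are proportional to diffusion rates, so d_HI/d_NH₃ = √(M_NH₃/M_HI) = √(17.03/127.91) = 0.3649.
With d_HI + d_NH₃ = 156 cm, d_NH₃ = 156/(1 + 0.3649) = 114.3 cm.
d_HI = 156 − 114.3 = 41.70 cm.

41.70 cm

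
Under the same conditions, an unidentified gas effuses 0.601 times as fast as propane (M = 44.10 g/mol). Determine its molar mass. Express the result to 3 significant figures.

Graham's law gives rate_X/rate_C₃H₈ = √(M_C₃H₈/M_X).
0.601 = √(44.10/M_X)
M_X = 44.10 / 0.601² = 44.10 / 0.3612 = 122 g/mol

122 g/mol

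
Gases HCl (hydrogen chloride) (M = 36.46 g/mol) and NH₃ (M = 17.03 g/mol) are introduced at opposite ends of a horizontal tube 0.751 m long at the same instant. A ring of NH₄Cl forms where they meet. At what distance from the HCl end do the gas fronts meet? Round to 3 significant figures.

The fronts meet when d_HCl + d_NH₃ = L with d_HCl/d_NH₃ = √(M_NH₃/M_HCl) (Graham's law). Here √(M_NH₃/M_HCl) = √(17.03/36.46) = 0.6834.
With d_HCl + d_NH₃ = 0.751 m, d_NH₃ = 0.751/(1 + 0.6834) = 0.4461 m.
d_HCl = 0.751 − 0.4461 = 0.305 m.

0.305 m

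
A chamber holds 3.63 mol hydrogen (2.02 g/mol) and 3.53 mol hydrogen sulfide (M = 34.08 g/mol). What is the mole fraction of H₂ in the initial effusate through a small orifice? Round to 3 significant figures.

0.809

Effusion rate of each component ∝ n_i/√M_i (partial pressure × 1/√M).
Mole fraction of H₂ in the effusate = (n_H₂/√M_H₂) / (n_H₂/√M_H₂ + n_H₂S/√M_H₂S)
= (3.63/√2.02) / (3.63/√2.02 + 3.53/√34.08) = 2.554/(2.554 + 0.6047) = 0.809.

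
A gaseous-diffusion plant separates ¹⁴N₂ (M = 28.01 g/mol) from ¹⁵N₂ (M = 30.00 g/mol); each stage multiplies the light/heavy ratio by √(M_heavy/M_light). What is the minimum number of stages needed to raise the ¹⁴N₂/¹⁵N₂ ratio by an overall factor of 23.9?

Single-stage factor α = √(30.00/28.01), so ln α = ½ ln(1.07105) = 0.03432.
Need α^N ≥ 23.9 ⇒ N ≥ ln(23.9) / ln α = 3.174 / 0.03432 = 92.48.
So at least 93 stages are needed.

93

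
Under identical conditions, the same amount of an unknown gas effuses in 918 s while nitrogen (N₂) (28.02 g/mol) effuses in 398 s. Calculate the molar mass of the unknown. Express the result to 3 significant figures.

Using Graham's law: t_X/t_N₂ = √(M_X/M_N₂).
918/398 = 2.307 = √(M_X/28.02)
M_X = 28.02 × 2.307² = 28.02 × 5.320 = 149 g/mol

149 g/mol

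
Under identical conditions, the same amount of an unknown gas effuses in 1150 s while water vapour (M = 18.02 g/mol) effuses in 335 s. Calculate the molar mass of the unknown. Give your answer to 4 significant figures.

Using Graham's law: t_X/t_H₂O = √(M_X/M_H₂O).
1150/335 = 3.433 = √(M_X/18.02)
M_X = 18.02 × 3.433² = 18.02 × 11.78 = 212.4 g/mol

212.4 g/mol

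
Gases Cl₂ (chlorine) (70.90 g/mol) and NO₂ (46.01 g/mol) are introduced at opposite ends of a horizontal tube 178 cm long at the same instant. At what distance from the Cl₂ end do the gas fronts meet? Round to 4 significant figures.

79.42 cm

In equal time, each gas travels a distance ∝ its rate ∝ 1/√M, so d_Cl₂/d_NO₂ = √(M_NO₂/M_Cl₂) = √(46.01/70.90) = 0.8056.
With d_Cl₂ + d_NO₂ = 178 cm, d_NO₂ = 178/(1 + 0.8056) = 98.58 cm.
d_Cl₂ = 178 − 98.58 = 79.42 cm.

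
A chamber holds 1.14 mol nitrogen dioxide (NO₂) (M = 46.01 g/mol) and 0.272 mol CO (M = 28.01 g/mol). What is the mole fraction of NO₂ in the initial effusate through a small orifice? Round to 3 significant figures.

Each component's effusion rate ∝ (its partial pressure)·(1/√M) ∝ n_i/√M_i.
Mole fraction of NO₂ in the effusate = (n_NO₂/√M_NO₂) / (n_NO₂/√M_NO₂ + n_CO/√M_CO)
= (1.14/√46.01) / (1.14/√46.01 + 0.272/√28.01) = 0.1681/(0.1681 + 0.05139) = 0.766.

0.766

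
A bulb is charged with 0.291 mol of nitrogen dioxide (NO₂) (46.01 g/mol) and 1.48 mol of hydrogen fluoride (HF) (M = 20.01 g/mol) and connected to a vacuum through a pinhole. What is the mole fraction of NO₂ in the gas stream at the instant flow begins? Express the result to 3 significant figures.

0.115

Rate_i ∝ x_i/√M_i (Graham's law weighted by mole fraction), so the effusate composition follows n_i/√M_i.
x_NO₂(eff) = (n_NO₂/√M_NO₂) / (n_NO₂/√M_NO₂ + n_HF/√M_HF)
= (0.291/√46.01) / (0.291/√46.01 + 1.48/√20.01) = 0.04290/(0.04290 + 0.3309) = 0.115.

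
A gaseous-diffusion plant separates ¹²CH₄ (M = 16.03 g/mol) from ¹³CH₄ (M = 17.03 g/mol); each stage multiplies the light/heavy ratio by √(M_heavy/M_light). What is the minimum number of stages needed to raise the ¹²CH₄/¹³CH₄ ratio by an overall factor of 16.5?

93

Single-stage factor α = √(17.03/16.03), so ln α = ½ ln(1.06238) = 0.03026.
Need α^N ≥ 16.5 ⇒ N ≥ ln(16.5) / ln α = 2.803 / 0.03026 = 92.65.
Rounding up, N = 93 stages.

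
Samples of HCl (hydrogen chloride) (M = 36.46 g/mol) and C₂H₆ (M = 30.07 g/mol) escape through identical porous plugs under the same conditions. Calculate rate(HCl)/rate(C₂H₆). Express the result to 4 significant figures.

From Graham's law, rate_HCl/rate_C₂H₆ = √(M_C₂H₆/M_HCl) = √(30.07/36.46) = √0.8247 = 0.9082.

0.9082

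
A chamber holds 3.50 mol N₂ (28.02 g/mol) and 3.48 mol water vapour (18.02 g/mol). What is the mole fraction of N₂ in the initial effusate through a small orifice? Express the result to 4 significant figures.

0.4465

Rate_i ∝ x_i/√M_i (Graham's law weighted by mole fraction), so the effusate composition follows n_i/√M_i.
x_N₂(eff) = (n_N₂/√M_N₂) / (n_N₂/√M_N₂ + n_H₂O/√M_H₂O)
= (3.50/√28.02) / (3.50/√28.02 + 3.48/√18.02) = 0.6612/(0.6612 + 0.8198) = 0.4465.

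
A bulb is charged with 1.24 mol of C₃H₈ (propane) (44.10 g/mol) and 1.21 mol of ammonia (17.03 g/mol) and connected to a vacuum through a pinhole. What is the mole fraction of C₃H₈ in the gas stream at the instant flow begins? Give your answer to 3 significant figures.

Effusion rate of each component ∝ n_i/√M_i (partial pressure × 1/√M).
x_C₃H₈(eff) = (n_C₃H₈/√M_C₃H₈) / (n_C₃H₈/√M_C₃H₈ + n_NH₃/√M_NH₃)
= (1.24/√44.10) / (1.24/√44.10 + 1.21/√17.03) = 0.1867/(0.1867 + 0.2932) = 0.389.

0.389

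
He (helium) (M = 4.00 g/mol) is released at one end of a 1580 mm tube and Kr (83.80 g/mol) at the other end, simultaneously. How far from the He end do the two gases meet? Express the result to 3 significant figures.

The fronts meet when d_He + d_Kr = L with d_He/d_Kr = √(M_Kr/M_He) (Graham's law). Here √(M_Kr/M_He) = √(83.80/4.00) = 4.577.
With d_He + d_Kr = 1580 mm, d_Kr = 1580/(1 + 4.577) = 283.3 mm.
d_He = 1580 − 283.3 = 1300 mm.

1300 mm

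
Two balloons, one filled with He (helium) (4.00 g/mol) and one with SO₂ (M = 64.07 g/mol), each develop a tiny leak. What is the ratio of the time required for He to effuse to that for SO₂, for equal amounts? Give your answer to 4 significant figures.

0.2499

Graham's law gives t_He/t_SO₂ = √(M_He/M_SO₂) = √(4.00/64.07) = √0.06243 = 0.2499.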